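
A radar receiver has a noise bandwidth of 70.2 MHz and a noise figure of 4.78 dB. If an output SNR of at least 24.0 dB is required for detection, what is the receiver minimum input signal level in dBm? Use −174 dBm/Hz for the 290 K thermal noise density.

Sensitivity = −174 + 10 log₁₀(B) + NF + SNR_min
= −174 + 78.46 + 4.78 + 24.0
= −66.76 dBm → −66.8 dBm

−66.8 dBm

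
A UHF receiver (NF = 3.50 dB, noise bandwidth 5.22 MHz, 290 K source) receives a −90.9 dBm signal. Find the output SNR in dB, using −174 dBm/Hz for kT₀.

Noise floor: N = −174 + 10 log₁₀(B) + NF
10 log₁₀(5.22×10⁶) = 67.18 dB
N = −174 + 67.18 + 3.50 = −103.32 dBm
SNR = P_sig − N = −90.9 − (−103.32) = 12.42 dB → 12.4 dB

12.4 dB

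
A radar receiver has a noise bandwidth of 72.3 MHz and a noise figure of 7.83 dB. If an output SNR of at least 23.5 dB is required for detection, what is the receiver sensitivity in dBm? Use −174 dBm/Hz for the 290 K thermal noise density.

Sensitivity = −174 + 10 log₁₀(B) + NF + SNR_min
= −174 + 78.59 + 7.83 + 23.5
= −64.08 dBm → −64.1 dBm

−64.1 dBm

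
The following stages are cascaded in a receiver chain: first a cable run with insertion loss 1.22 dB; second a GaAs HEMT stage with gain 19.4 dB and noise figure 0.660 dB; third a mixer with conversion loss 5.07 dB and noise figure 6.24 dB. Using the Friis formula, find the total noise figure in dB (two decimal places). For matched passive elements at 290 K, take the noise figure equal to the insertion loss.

Convert to linear (a loss of L dB is a gain of −L dB): F_i = 10^(NF_i/10), G_i = 10^(G_i,dB/10)
  Stage 1: F_1 = 10^(1.22/10) = 1.324, G_1 = 10^(−1.22/10) = 0.7551
  Stage 2: F_2 = 10^(0.660/10) = 1.164, G_2 = 10^(19.4/10) = 87.10
  Stage 3: F_3 = 10^(6.24/10) = 4.207, G_3 = 10^(−5.07/10) = 0.3112
Friis cascade:
  F = 1.324 + (1.164 − 1)/0.7551 + (4.207 − 1)/65.77 = 1.590
NF = 10 log₁₀(1.590) = 2.02 dB

2.02 dB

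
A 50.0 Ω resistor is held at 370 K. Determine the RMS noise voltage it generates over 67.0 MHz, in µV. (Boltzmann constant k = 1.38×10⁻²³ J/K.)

8.27 µV

V_n = √(4kTRB)
4kTRB = 4 × 1.38×10⁻²³ × 370 × 5.00×10¹ × 6.70×10⁷ = 6.84×10⁻¹¹ V²
V_n = √(6.84×10⁻¹¹) = 8.27×10⁻⁶ V = 8.27 µV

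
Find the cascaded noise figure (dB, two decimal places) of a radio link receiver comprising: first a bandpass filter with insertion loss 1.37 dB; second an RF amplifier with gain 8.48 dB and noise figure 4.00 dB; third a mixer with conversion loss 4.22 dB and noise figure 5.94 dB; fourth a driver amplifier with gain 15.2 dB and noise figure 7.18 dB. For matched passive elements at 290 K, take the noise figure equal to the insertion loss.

Convert to linear (a loss of L dB is a gain of −L dB): F_i = 10^(NF_i/10), G_i = 10^(G_i,dB/10)
  Stage 1: F_1 = 10^(1.37/10) = 1.371, G_1 = 10^(−1.37/10) = 0.7295
  Stage 2: F_2 = 10^(4.00/10) = 2.512, G_2 = 10^(8.48/10) = 7.047
  Stage 3: F_3 = 10^(5.94/10) = 3.926, G_3 = 10^(−4.22/10) = 0.3784
  Stage 4: F_4 = 10^(7.18/10) = 5.224, G_4 = 10^(15.2/10) = 33.11
Friis cascade:
  F = 1.371 + (2.512 − 1)/0.7295 + (3.926 − 1)/5.140 + (5.224 − 1)/1.945 = 6.184
NF = 10 log₁₀(6.184) = 7.91 dB

7.91 dB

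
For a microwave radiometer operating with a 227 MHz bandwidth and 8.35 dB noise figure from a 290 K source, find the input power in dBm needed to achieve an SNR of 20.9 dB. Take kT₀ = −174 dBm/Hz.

Sensitivity = −174 + 10 log₁₀(B) + NF + SNR_min
= −174 + 83.56 + 8.35 + 20.9
= −61.19 dBm → −61.2 dBm

−61.2 dBm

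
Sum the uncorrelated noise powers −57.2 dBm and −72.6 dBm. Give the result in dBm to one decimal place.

−57.1 dBm

Convert to linear, add, convert back:
P₁ = 1.91×10⁻⁹ W, P₂ = 5.50×10⁻¹¹ W
P_tot = 1.96×10⁻⁹ W → 10 log₁₀(P_tot / 10⁻³) = −57.1 dBm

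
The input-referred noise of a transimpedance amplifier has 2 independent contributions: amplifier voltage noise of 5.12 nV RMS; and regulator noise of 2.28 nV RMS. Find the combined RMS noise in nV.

5.60 nV

Uncorrelated sources add in power (mean-square): V_tot = √(ΣV_i²)
V_tot = √[(5.12×10⁻⁹)² + (2.28×10⁻⁹)²] = 5.60×10⁻⁹ V = 5.60 nV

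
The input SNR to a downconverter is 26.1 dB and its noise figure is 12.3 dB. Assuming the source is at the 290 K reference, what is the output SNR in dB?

By definition F = SNR_in/SNR_out, so in dB: SNR_out = SNR_in − NF
SNR_out = 26.1 − 12.3 = 13.8 dB

13.8 dB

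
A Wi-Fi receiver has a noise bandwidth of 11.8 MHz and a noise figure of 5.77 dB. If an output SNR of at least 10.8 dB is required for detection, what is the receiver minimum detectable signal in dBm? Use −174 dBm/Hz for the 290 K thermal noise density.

Sensitivity = −174 + 10 log₁₀(B) + NF + SNR_min
= −174 + 70.72 + 5.77 + 10.8
= −86.71 dBm → −86.7 dBm

−86.7 dBm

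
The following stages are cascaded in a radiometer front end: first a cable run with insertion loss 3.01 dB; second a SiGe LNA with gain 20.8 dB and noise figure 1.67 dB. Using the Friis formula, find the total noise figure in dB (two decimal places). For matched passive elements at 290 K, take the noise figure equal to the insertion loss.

Convert to linear (a loss of L dB is a gain of −L dB): F_i = 10^(NF_i/10), G_i = 10^(G_i,dB/10)
  Stage 1: F_1 = 10^(3.01/10) = 2.000, G_1 = 10^(−3.01/10) = 0.5000
  Stage 2: F_2 = 10^(1.67/10) = 1.469, G_2 = 10^(20.8/10) = 120.2
Friis cascade:
  F = 2.000 + (1.469 − 1)/0.5000 = 2.938
NF = 10 log₁₀(2.938) = 4.68 dB

4.68 dB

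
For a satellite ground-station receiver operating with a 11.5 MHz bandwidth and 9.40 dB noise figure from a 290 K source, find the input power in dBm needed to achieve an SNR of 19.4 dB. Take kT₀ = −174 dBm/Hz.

−74.6 dBm

Sensitivity = −174 + 10 log₁₀(B) + NF + SNR_min
= −174 + 70.61 + 9.40 + 19.4
= −74.59 dBm → −74.6 dBm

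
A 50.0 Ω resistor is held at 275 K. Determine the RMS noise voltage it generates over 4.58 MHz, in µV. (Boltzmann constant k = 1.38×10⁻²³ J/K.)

V_n = √(4kTRB)
4kTRB = 4 × 1.38×10⁻²³ × 275 × 5.00×10¹ × 4.58×10⁶ = 3.48×10⁻¹² V²
V_n = √(3.48×10⁻¹²) = 1.86×10⁻⁶ V = 1.86 µV

1.86 µV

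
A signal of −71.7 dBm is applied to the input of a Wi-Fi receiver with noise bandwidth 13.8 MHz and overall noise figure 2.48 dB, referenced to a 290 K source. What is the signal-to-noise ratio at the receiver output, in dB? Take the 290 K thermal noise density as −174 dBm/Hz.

28.4 dB

Noise floor: N = −174 + 10 log₁₀(B) + NF
10 log₁₀(1.38×10⁷) = 71.4 dB
N = −174 + 71.4 + 2.48 = −100.12 dBm
SNR = P_sig − N = −71.7 − (−100.12) = 28.42 dB → 28.4 dB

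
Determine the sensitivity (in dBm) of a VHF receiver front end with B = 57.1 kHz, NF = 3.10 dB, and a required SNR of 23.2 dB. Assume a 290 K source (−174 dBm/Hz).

Sensitivity = −174 + 10 log₁₀(B) + NF + SNR_min
= −174 + 47.57 + 3.10 + 23.2
= −100.13 dBm → −100.1 dBm

−100.1 dBm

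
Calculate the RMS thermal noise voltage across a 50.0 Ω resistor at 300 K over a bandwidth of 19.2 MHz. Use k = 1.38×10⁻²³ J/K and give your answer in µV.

3.99 µV

V_n = √(4kTRB)
4kTRB = 4 × 1.38×10⁻²³ × 300 × 5.00×10¹ × 1.92×10⁷ = 1.59×10⁻¹¹ V²
V_n = √(1.59×10⁻¹¹) = 3.99×10⁻⁶ V = 3.99 µV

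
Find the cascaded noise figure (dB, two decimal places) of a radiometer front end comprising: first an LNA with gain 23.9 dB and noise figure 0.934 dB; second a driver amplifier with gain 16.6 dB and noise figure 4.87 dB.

0.96 dB

Convert to linear (a loss of L dB is a gain of −L dB): F_i = 10^(NF_i/10), G_i = 10^(G_i,dB/10)
  Stage 1: F_1 = 10^(0.934/10) = 1.240, G_1 = 10^(23.9/10) = 245.5
  Stage 2: F_2 = 10^(4.87/10) = 3.069, G_2 = 10^(16.6/10) = 45.71
Friis cascade:
  F = 1.240 + (3.069 − 1)/245.5 = 1.248
NF = 10 log₁₀(1.248) = 0.96 dB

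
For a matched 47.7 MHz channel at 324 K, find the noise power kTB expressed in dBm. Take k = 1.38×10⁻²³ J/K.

P_n = kTB = 1.38×10⁻²³ × 324 × 4.77×10⁷ = 2.13×10⁻¹³ W
In dBm: 10 log₁₀(2.13×10⁻¹³ / 10⁻³) = −96.7 dBm

−96.7 dBm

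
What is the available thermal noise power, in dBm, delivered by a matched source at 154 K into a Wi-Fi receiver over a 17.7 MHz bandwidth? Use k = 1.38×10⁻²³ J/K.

−104.2 dBm

P_n = kTB = 1.38×10⁻²³ × 154 × 1.77×10⁷ = 3.76×10⁻¹⁴ W
In dBm: 10 log₁₀(3.76×10⁻¹⁴ / 10⁻³) = −104.2 dBm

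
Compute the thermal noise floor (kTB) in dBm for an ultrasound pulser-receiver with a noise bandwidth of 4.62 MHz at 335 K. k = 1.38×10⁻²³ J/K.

P_n = kTB = 1.38×10⁻²³ × 335 × 4.62×10⁶ = 2.14×10⁻¹⁴ W
In dBm: 10 log₁₀(2.14×10⁻¹⁴ / 10⁻³) = −106.7 dBm

−106.7 dBm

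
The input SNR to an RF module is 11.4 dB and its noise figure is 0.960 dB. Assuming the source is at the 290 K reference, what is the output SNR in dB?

10.440 dB

By definition F = SNR_in/SNR_out, so in dB: SNR_out = SNR_in − NF
SNR_out = 11.4 − 0.960 = 10.440 dB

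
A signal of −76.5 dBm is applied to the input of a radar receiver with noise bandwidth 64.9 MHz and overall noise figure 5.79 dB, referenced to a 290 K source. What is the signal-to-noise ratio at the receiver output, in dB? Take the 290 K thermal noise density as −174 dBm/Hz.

13.6 dB

Noise floor: N = −174 + 10 log₁₀(B) + NF
10 log₁₀(6.49×10⁷) = 78.12 dB
N = −174 + 78.12 + 5.79 = −90.09 dBm
SNR = P_sig − N = −76.5 − (−90.09) = 13.59 dB → 13.6 dB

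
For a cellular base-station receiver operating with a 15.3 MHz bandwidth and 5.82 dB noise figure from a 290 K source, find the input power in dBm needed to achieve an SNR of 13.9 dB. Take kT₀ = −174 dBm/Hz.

Sensitivity = −174 + 10 log₁₀(B) + NF + SNR_min
= −174 + 71.85 + 5.82 + 13.9
= −82.43 dBm → −82.4 dBm

−82.4 dBm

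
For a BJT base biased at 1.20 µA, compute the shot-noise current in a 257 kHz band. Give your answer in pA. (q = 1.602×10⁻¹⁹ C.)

314 pA

I_n = √(2qI·B)
2qI·B = 2 × 1.602×10⁻¹⁹ × 1.20×10⁻⁶ × 2.57×10⁵ = 9.88×10⁻²⁰ A²
I_n = √(9.88×10⁻²⁰) = 3.14×10⁻¹⁰ A = 314 pA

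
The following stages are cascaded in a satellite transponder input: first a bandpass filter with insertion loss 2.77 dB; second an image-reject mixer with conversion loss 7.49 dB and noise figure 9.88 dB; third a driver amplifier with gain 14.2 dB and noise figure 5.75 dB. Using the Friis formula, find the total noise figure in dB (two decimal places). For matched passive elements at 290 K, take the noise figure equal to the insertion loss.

Convert to linear (a loss of L dB is a gain of −L dB): F_i = 10^(NF_i/10), G_i = 10^(G_i,dB/10)
  Stage 1: F_1 = 10^(2.77/10) = 1.892, G_1 = 10^(−2.77/10) = 0.5284
  Stage 2: F_2 = 10^(9.88/10) = 9.727, G_2 = 10^(−7.49/10) = 0.1782
  Stage 3: F_3 = 10^(5.75/10) = 3.758, G_3 = 10^(14.2/10) = 26.30
Friis cascade:
  F = 1.892 + (9.727 − 1)/0.5284 + (3.758 − 1)/0.09419 = 47.69
NF = 10 log₁₀(47.69) = 16.78 dB

16.78 dB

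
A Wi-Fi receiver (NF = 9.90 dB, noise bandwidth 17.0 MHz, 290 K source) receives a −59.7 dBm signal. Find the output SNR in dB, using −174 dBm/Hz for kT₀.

Noise floor: N = −174 + 10 log₁₀(B) + NF
10 log₁₀(1.70×10⁷) = 72.3 dB
N = −174 + 72.3 + 9.90 = −91.80 dBm
SNR = P_sig − N = −59.7 − (−91.80) = 32.10 dB → 32.1 dB

32.1 dB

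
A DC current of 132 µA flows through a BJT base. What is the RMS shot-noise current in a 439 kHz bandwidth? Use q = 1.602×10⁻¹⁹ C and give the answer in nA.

I_n = √(2qI·B)
2qI·B = 2 × 1.602×10⁻¹⁹ × 1.32×10⁻⁴ × 4.39×10⁵ = 1.86×10⁻¹⁷ A²
I_n = √(1.86×10⁻¹⁷) = 4.31×10⁻⁹ A = 4.31 nA

4.31 nA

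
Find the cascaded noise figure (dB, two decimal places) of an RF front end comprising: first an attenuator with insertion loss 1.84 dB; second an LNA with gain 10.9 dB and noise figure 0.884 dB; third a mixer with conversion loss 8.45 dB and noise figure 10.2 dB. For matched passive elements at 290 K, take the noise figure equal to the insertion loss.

4.84 dB

Convert to linear (a loss of L dB is a gain of −L dB): F_i = 10^(NF_i/10), G_i = 10^(G_i,dB/10)
  Stage 1: F_1 = 10^(1.84/10) = 1.528, G_1 = 10^(−1.84/10) = 0.6546
  Stage 2: F_2 = 10^(0.884/10) = 1.226, G_2 = 10^(10.9/10) = 12.30
  Stage 3: F_3 = 10^(10.2/10) = 10.47, G_3 = 10^(−8.45/10) = 0.1429
Friis cascade:
  F = 1.528 + (1.226 − 1)/0.6546 + (10.47 − 1)/8.054 = 3.048
NF = 10 log₁₀(3.048) = 4.84 dB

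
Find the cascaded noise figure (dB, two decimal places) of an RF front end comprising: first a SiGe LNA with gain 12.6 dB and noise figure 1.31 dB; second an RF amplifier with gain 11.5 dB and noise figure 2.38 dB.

1.44 dB

Convert to linear (a loss of L dB is a gain of −L dB): F_i = 10^(NF_i/10), G_i = 10^(G_i,dB/10)
  Stage 1: F_1 = 10^(1.31/10) = 1.352, G_1 = 10^(12.6/10) = 18.20
  Stage 2: F_2 = 10^(2.38/10) = 1.730, G_2 = 10^(11.5/10) = 14.13
Friis cascade:
  F = 1.352 + (1.730 − 1)/18.20 = 1.392
NF = 10 log₁₀(1.392) = 1.44 dB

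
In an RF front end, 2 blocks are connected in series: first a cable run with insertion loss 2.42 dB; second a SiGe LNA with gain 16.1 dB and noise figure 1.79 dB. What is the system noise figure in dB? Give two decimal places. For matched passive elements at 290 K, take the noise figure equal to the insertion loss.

Convert to linear (a loss of L dB is a gain of −L dB): F_i = 10^(NF_i/10), G_i = 10^(G_i,dB/10)
  Stage 1: F_1 = 10^(2.42/10) = 1.746, G_1 = 10^(−2.42/10) = 0.5728
  Stage 2: F_2 = 10^(1.79/10) = 1.510, G_2 = 10^(16.1/10) = 40.74
Friis cascade:
  F = 1.746 + (1.510 − 1)/0.5728 = 2.636
NF = 10 log₁₀(2.636) = 4.21 dB

4.21 dB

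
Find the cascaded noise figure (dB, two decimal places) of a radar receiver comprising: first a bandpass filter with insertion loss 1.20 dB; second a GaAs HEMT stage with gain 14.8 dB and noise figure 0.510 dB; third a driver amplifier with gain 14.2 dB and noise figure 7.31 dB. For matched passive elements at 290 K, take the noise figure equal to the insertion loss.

Convert to linear (a loss of L dB is a gain of −L dB): F_i = 10^(NF_i/10), G_i = 10^(G_i,dB/10)
  Stage 1: F_1 = 10^(1.20/10) = 1.318, G_1 = 10^(−1.20/10) = 0.7586
  Stage 2: F_2 = 10^(0.510/10) = 1.125, G_2 = 10^(14.8/10) = 30.20
  Stage 3: F_3 = 10^(7.31/10) = 5.383, G_3 = 10^(14.2/10) = 26.30
Friis cascade:
  F = 1.318 + (1.125 − 1)/0.7586 + (5.383 − 1)/22.91 = 1.674
NF = 10 log₁₀(1.674) = 2.24 dB

2.24 dB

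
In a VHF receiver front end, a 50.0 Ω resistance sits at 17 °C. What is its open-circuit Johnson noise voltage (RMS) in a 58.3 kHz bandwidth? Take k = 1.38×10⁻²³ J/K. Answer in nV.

T = 17 °C + 273.15 = 290.15 K
V_n = √(4kTRB)
4kTRB = 4 × 1.38×10⁻²³ × 290.15 × 5.00×10¹ × 5.83×10⁴ = 4.67×10⁻¹⁴ V²
V_n = √(4.67×10⁻¹⁴) = 2.16×10⁻⁷ V = 216 nV

216 nV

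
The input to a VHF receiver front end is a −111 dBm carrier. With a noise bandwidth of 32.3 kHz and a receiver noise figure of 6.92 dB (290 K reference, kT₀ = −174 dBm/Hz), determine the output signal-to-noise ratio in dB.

Noise floor: N = −174 + 10 log₁₀(B) + NF
10 log₁₀(3.23×10⁴) = 45.09 dB
N = −174 + 45.09 + 6.92 = −121.99 dBm
SNR = P_sig − N = −111 − (−121.99) = 10.99 dB → 11.0 dB

11.0 dB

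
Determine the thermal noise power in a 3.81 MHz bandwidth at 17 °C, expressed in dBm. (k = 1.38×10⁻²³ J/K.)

T = 17 °C + 273.15 = 290.15 K
P_n = kTB = 1.38×10⁻²³ × 290.15 × 3.81×10⁶ = 1.53×10⁻¹⁴ W
In dBm: 10 log₁₀(1.53×10⁻¹⁴ / 10⁻³) = −108.2 dBm

−108.2 dBm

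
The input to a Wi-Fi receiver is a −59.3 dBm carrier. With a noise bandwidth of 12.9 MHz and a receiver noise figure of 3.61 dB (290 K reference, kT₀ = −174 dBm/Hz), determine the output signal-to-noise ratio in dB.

40.0 dB

Noise floor: N = −174 + 10 log₁₀(B) + NF
10 log₁₀(1.29×10⁷) = 71.11 dB
N = −174 + 71.11 + 3.61 = −99.28 dBm
SNR = P_sig − N = −59.3 − (−99.28) = 39.98 dB → 40.0 dB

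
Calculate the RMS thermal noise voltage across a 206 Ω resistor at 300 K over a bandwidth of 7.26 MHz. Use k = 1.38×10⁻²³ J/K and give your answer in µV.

V_n = √(4kTRB)
4kTRB = 4 × 1.38×10⁻²³ × 300 × 2.06×10² × 7.26×10⁶ = 2.48×10⁻¹¹ V²
V_n = √(2.48×10⁻¹¹) = 4.98×10⁻⁶ V = 4.98 µV

4.98 µV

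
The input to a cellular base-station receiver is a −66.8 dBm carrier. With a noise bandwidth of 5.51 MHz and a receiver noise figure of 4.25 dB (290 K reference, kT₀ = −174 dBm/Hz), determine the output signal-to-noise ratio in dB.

Noise floor: N = −174 + 10 log₁₀(B) + NF
10 log₁₀(5.51×10⁶) = 67.41 dB
N = −174 + 67.41 + 4.25 = −102.34 dBm
SNR = P_sig − N = −66.8 − (−102.34) = 35.54 dB → 35.5 dB

35.5 dB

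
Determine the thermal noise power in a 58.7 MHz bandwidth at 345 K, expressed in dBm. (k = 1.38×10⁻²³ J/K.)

P_n = kTB = 1.38×10⁻²³ × 345 × 5.87×10⁷ = 2.79×10⁻¹³ W
In dBm: 10 log₁₀(2.79×10⁻¹³ / 10⁻³) = −95.5 dBm

−95.5 dBm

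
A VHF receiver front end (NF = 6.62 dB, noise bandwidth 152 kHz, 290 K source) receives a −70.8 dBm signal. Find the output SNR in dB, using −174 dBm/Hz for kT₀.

Noise floor: N = −174 + 10 log₁₀(B) + NF
10 log₁₀(1.52×10⁵) = 51.82 dB
N = −174 + 51.82 + 6.62 = −115.56 dBm
SNR = P_sig − N = −70.8 − (−115.56) = 44.76 dB → 44.8 dB

44.8 dB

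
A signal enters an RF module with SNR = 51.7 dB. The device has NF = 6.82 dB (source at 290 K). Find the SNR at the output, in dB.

44.88 dB

By definition F = SNR_in/SNR_out, so in dB: SNR_out = SNR_in − NF
SNR_out = 51.7 − 6.82 = 44.88 dB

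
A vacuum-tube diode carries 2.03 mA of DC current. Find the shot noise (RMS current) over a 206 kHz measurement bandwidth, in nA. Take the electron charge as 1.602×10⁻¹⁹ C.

I_n = √(2qI·B)
2qI·B = 2 × 1.602×10⁻¹⁹ × 2.03×10⁻³ × 2.06×10⁵ = 1.34×10⁻¹⁶ A²
I_n = √(1.34×10⁻¹⁶) = 1.16×10⁻⁸ A = 11.6 nA

11.6 nA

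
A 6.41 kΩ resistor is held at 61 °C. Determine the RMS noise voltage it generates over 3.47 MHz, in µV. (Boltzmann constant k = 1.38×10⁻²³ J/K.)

20.3 µV

T = 61 °C + 273.15 = 334.15 K
V_n = √(4kTRB)
4kTRB = 4 × 1.38×10⁻²³ × 334.15 × 6.41×10³ × 3.47×10⁶ = 4.10×10⁻¹⁰ V²
V_n = √(4.10×10⁻¹⁰) = 2.03×10⁻⁵ V = 20.3 µV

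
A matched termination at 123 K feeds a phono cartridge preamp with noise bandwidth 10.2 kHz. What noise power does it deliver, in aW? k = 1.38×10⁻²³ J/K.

17.3 aW

P_n = kTB = 1.38×10⁻²³ × 123 × 1.02×10⁴ = 1.73×10⁻¹⁷ W = 17.3 aW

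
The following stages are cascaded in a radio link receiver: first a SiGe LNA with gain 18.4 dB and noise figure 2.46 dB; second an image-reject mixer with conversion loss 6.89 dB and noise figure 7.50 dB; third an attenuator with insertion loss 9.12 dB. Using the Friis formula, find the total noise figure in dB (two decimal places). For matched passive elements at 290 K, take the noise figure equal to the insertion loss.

Convert to linear (a loss of L dB is a gain of −L dB): F_i = 10^(NF_i/10), G_i = 10^(G_i,dB/10)
  Stage 1: F_1 = 10^(2.46/10) = 1.762, G_1 = 10^(18.4/10) = 69.18
  Stage 2: F_2 = 10^(7.50/10) = 5.623, G_2 = 10^(−6.89/10) = 0.2046
  Stage 3: F_3 = 10^(9.12/10) = 8.166, G_3 = 10^(−9.12/10) = 0.1225
Friis cascade:
  F = 1.762 + (5.623 − 1)/69.18 + (8.166 − 1)/14.16 = 2.335
NF = 10 log₁₀(2.335) = 3.68 dB

3.68 dB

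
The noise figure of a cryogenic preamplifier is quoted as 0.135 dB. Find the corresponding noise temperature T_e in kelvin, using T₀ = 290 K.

F = 10^(0.135/10) = 1.03157
T_e = (F − 1)·T₀ = (1.03157 − 1) × 290 = 9.16 K

9.16 K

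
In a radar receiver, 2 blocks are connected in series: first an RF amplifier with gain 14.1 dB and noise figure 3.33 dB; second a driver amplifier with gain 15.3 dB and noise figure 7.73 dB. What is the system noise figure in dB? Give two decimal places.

Convert to linear (a loss of L dB is a gain of −L dB): F_i = 10^(NF_i/10), G_i = 10^(G_i,dB/10)
  Stage 1: F_1 = 10^(3.33/10) = 2.153, G_1 = 10^(14.1/10) = 25.70
  Stage 2: F_2 = 10^(7.73/10) = 5.929, G_2 = 10^(15.3/10) = 33.88
Friis cascade:
  F = 2.153 + (5.929 − 1)/25.70 = 2.345
NF = 10 log₁₀(2.345) = 3.70 dB

3.70 dB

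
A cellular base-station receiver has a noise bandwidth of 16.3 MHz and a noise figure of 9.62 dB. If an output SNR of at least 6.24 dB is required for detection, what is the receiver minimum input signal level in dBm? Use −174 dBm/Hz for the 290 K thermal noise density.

−86.0 dBm

Sensitivity = −174 + 10 log₁₀(B) + NF + SNR_min
= −174 + 72.12 + 9.62 + 6.24
= −86.02 dBm → −86.0 dBm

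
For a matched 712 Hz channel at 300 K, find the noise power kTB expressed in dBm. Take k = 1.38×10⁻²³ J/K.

P_n = kTB = 1.38×10⁻²³ × 300 × 7.12×10² = 2.95×10⁻¹⁸ W
In dBm: 10 log₁₀(2.95×10⁻¹⁸ / 10⁻³) = −145.3 dBm

−145.3 dBm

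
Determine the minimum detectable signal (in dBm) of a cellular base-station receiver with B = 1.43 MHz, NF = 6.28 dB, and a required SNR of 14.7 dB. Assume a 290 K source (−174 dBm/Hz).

−91.5 dBm

Sensitivity = −174 + 10 log₁₀(B) + NF + SNR_min
= −174 + 61.55 + 6.28 + 14.7
= −91.47 dBm → −91.5 dBm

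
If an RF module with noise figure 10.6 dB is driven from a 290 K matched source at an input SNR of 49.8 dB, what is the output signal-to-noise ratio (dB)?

39.2 dB

By definition F = SNR_in/SNR_out, so in dB: SNR_out = SNR_in − NF
SNR_out = 49.8 − 10.6 = 39.2 dB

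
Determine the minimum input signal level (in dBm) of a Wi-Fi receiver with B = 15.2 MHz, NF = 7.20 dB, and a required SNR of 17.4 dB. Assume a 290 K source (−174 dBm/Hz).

−77.6 dBm

Sensitivity = −174 + 10 log₁₀(B) + NF + SNR_min
= −174 + 71.82 + 7.20 + 17.4
= −77.58 dBm → −77.6 dBm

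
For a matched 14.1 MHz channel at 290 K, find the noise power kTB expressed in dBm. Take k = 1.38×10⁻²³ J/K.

−102.5 dBm

P_n = kTB = 1.38×10⁻²³ × 290 × 1.41×10⁷ = 5.64×10⁻¹⁴ W
In dBm: 10 log₁₀(5.64×10⁻¹⁴ / 10⁻³) = −102.5 dBm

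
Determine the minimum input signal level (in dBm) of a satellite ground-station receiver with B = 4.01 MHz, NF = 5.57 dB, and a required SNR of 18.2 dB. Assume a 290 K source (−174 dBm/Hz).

Sensitivity = −174 + 10 log₁₀(B) + NF + SNR_min
= −174 + 66.03 + 5.57 + 18.2
= −84.20 dBm → −84.2 dBm

−84.2 dBm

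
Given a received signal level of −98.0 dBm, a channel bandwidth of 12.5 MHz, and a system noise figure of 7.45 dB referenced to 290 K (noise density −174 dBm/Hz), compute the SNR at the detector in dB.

−2.4 dB

Noise floor: N = −174 + 10 log₁₀(B) + NF
10 log₁₀(1.25×10⁷) = 70.97 dB
N = −174 + 70.97 + 7.45 = −95.58 dBm
SNR = P_sig − N = −98.0 − (−95.58) = −2.42 dB → −2.4 dB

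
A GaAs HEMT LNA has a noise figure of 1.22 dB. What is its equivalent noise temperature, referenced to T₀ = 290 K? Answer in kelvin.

94.1 K

F = 10^(1.22/10) = 1.32434
T_e = (F − 1)·T₀ = (1.32434 − 1) × 290 = 94.1 K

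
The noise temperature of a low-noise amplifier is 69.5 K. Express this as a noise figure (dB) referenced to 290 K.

F = 1 + T_e/T₀ = 1 + 69.5/290 = 1.23966
NF = 10 log₁₀(1.23966) = 0.933 dB

0.933 dB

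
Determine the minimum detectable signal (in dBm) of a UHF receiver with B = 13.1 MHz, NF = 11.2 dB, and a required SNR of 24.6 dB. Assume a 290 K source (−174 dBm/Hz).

−67.0 dBm

Sensitivity = −174 + 10 log₁₀(B) + NF + SNR_min
= −174 + 71.17 + 11.2 + 24.6
= −67.03 dBm → −67.0 dBm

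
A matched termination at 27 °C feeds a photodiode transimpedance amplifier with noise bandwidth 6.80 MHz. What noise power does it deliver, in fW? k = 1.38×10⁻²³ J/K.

T = 27 °C + 273.15 = 300.15 K
P_n = kTB = 1.38×10⁻²³ × 300.15 × 6.80×10⁶ = 2.82×10⁻¹⁴ W = 28.2 fW

28.2 fW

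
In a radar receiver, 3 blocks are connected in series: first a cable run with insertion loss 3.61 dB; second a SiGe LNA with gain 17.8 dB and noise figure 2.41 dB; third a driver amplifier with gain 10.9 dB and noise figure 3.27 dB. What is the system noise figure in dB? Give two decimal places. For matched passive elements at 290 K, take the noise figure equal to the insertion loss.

Convert to linear (a loss of L dB is a gain of −L dB): F_i = 10^(NF_i/10), G_i = 10^(G_i,dB/10)
  Stage 1: F_1 = 10^(3.61/10) = 2.296, G_1 = 10^(−3.61/10) = 0.4355
  Stage 2: F_2 = 10^(2.41/10) = 1.742, G_2 = 10^(17.8/10) = 60.26
  Stage 3: F_3 = 10^(3.27/10) = 2.123, G_3 = 10^(10.9/10) = 12.30
Friis cascade:
  F = 2.296 + (1.742 − 1)/0.4355 + (2.123 − 1)/26.24 = 4.042
NF = 10 log₁₀(4.042) = 6.07 dB

6.07 dB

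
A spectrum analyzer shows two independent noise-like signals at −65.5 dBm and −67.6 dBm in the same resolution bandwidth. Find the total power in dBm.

Convert to linear, add, convert back:
P₁ = 2.82×10⁻¹⁰ W, P₂ = 1.74×10⁻¹⁰ W
P_tot = 4.56×10⁻¹⁰ W → 10 log₁₀(P_tot / 10⁻³) = −63.4 dBm

−63.4 dBm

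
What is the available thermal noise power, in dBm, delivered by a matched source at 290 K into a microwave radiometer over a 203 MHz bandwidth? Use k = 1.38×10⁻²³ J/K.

P_n = kTB = 1.38×10⁻²³ × 290 × 2.03×10⁸ = 8.12×10⁻¹³ W
In dBm: 10 log₁₀(8.12×10⁻¹³ / 10⁻³) = −90.9 dBm

−90.9 dBm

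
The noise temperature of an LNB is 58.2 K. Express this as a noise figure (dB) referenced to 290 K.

F = 1 + T_e/T₀ = 1 + 58.2/290 = 1.20069
NF = 10 log₁₀(1.20069) = 0.794 dB

0.794 dB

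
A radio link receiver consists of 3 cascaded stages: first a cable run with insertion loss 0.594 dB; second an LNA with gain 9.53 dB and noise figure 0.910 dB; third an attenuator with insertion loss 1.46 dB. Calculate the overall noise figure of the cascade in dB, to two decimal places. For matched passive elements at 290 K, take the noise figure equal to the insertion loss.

Convert to linear (a loss of L dB is a gain of −L dB): F_i = 10^(NF_i/10), G_i = 10^(G_i,dB/10)
  Stage 1: F_1 = 10^(0.594/10) = 1.147, G_1 = 10^(−0.594/10) = 0.8722
  Stage 2: F_2 = 10^(0.910/10) = 1.233, G_2 = 10^(9.53/10) = 8.974
  Stage 3: F_3 = 10^(1.46/10) = 1.400, G_3 = 10^(−1.46/10) = 0.7145
Friis cascade:
  F = 1.147 + (1.233 − 1)/0.8722 + (1.400 − 1)/7.827 = 1.465
NF = 10 log₁₀(1.465) = 1.66 dB

1.66 dB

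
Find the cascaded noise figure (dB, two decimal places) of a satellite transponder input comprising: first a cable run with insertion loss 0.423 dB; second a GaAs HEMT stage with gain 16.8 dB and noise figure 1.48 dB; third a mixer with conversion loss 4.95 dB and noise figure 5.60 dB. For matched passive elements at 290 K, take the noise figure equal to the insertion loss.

Convert to linear (a loss of L dB is a gain of −L dB): F_i = 10^(NF_i/10), G_i = 10^(G_i,dB/10)
  Stage 1: F_1 = 10^(0.423/10) = 1.102, G_1 = 10^(−0.423/10) = 0.9072
  Stage 2: F_2 = 10^(1.48/10) = 1.406, G_2 = 10^(16.8/10) = 47.86
  Stage 3: F_3 = 10^(5.60/10) = 3.631, G_3 = 10^(−4.95/10) = 0.3199
Friis cascade:
  F = 1.102 + (1.406 − 1)/0.9072 + (3.631 − 1)/43.42 = 1.610
NF = 10 log₁₀(1.610) = 2.07 dB

2.07 dB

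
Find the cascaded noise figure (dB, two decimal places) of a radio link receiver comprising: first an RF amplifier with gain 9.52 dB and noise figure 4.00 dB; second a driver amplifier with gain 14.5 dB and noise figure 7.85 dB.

Convert to linear (a loss of L dB is a gain of −L dB): F_i = 10^(NF_i/10), G_i = 10^(G_i,dB/10)
  Stage 1: F_1 = 10^(4.00/10) = 2.512, G_1 = 10^(9.52/10) = 8.954
  Stage 2: F_2 = 10^(7.85/10) = 6.095, G_2 = 10^(14.5/10) = 28.18
Friis cascade:
  F = 2.512 + (6.095 − 1)/8.954 = 3.081
NF = 10 log₁₀(3.081) = 4.89 dB

4.89 dB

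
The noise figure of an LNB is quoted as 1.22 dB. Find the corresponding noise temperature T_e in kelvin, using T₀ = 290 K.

94.1 K

F = 10^(1.22/10) = 1.32434
T_e = (F − 1)·T₀ = (1.32434 − 1) × 290 = 94.1 K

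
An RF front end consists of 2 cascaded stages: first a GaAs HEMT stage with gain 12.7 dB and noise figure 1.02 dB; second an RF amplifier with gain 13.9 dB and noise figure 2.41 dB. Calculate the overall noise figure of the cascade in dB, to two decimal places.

1.15 dB

Convert to linear (a loss of L dB is a gain of −L dB): F_i = 10^(NF_i/10), G_i = 10^(G_i,dB/10)
  Stage 1: F_1 = 10^(1.02/10) = 1.265, G_1 = 10^(12.7/10) = 18.62
  Stage 2: F_2 = 10^(2.41/10) = 1.742, G_2 = 10^(13.9/10) = 24.55
Friis cascade:
  F = 1.265 + (1.742 − 1)/18.62 = 1.305
NF = 10 log₁₀(1.305) = 1.15 dB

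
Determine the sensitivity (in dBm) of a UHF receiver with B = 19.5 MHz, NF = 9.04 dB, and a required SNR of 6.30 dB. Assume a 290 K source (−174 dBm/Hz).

−85.8 dBm

Sensitivity = −174 + 10 log₁₀(B) + NF + SNR_min
= −174 + 72.9 + 9.04 + 6.30
= −85.76 dBm → −85.8 dBm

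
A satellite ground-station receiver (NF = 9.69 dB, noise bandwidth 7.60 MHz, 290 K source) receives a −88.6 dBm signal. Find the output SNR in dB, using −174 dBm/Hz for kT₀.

6.9 dB

Noise floor: N = −174 + 10 log₁₀(B) + NF
10 log₁₀(7.60×10⁶) = 68.81 dB
N = −174 + 68.81 + 9.69 = −95.50 dBm
SNR = P_sig − N = −88.6 − (−95.50) = 6.90 dB → 6.9 dB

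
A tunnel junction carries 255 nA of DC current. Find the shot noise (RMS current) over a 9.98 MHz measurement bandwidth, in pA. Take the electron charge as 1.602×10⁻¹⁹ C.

I_n = √(2qI·B)
2qI·B = 2 × 1.602×10⁻¹⁹ × 2.55×10⁻⁷ × 9.98×10⁶ = 8.15×10⁻¹⁹ A²
I_n = √(8.15×10⁻¹⁹) = 9.03×10⁻¹⁰ A = 903 pA

903 pA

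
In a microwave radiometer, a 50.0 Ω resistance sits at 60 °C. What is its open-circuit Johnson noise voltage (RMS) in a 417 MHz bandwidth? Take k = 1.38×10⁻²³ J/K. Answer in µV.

19.6 µV

T = 60 °C + 273.15 = 333.15 K
V_n = √(4kTRB)
4kTRB = 4 × 1.38×10⁻²³ × 333.15 × 5.00×10¹ × 4.17×10⁸ = 3.83×10⁻¹⁰ V²
V_n = √(3.83×10⁻¹⁰) = 1.96×10⁻⁵ V = 19.6 µV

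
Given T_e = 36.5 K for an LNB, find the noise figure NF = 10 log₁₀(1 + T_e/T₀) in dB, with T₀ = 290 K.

F = 1 + T_e/T₀ = 1 + 36.5/290 = 1.12586
NF = 10 log₁₀(1.12586) = 0.515 dB

0.515 dB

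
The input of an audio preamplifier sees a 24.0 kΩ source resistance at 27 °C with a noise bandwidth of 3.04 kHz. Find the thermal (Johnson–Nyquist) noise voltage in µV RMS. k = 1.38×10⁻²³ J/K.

1.10 µV

T = 27 °C + 273.15 = 300.15 K
V_n = √(4kTRB)
4kTRB = 4 × 1.38×10⁻²³ × 300.15 × 2.40×10⁴ × 3.04×10³ = 1.21×10⁻¹² V²
V_n = √(1.21×10⁻¹²) = 1.10×10⁻⁶ V = 1.10 µV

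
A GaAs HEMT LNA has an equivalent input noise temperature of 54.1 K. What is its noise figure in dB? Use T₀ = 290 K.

F = 1 + T_e/T₀ = 1 + 54.1/290 = 1.18655
NF = 10 log₁₀(1.18655) = 0.743 dB

0.743 dB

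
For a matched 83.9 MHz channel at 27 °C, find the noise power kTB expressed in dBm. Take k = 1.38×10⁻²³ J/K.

T = 27 °C + 273.15 = 300.15 K
P_n = kTB = 1.38×10⁻²³ × 300.15 × 8.39×10⁷ = 3.48×10⁻¹³ W
In dBm: 10 log₁₀(3.48×10⁻¹³ / 10⁻³) = −94.6 dBm

−94.6 dBm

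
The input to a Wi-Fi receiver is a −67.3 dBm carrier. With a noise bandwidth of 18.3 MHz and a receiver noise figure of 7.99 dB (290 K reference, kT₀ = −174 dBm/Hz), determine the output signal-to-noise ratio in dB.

Noise floor: N = −174 + 10 log₁₀(B) + NF
10 log₁₀(1.83×10⁷) = 72.62 dB
N = −174 + 72.62 + 7.99 = −93.39 dBm
SNR = P_sig − N = −67.3 − (−93.39) = 26.09 dB → 26.1 dB

26.1 dB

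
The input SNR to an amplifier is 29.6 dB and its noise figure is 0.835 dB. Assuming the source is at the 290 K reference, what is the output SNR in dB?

28.765 dB

By definition F = SNR_in/SNR_out, so in dB: SNR_out = SNR_in − NF
SNR_out = 29.6 − 0.835 = 28.765 dB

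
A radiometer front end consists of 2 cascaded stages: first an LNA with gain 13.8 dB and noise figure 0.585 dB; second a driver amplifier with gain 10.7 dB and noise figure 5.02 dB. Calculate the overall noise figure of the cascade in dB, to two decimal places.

Convert to linear (a loss of L dB is a gain of −L dB): F_i = 10^(NF_i/10), G_i = 10^(G_i,dB/10)
  Stage 1: F_1 = 10^(0.585/10) = 1.144, G_1 = 10^(13.8/10) = 23.99
  Stage 2: F_2 = 10^(5.02/10) = 3.177, G_2 = 10^(10.7/10) = 11.75
Friis cascade:
  F = 1.144 + (3.177 − 1)/23.99 = 1.235
NF = 10 log₁₀(1.235) = 0.92 dB

0.92 dB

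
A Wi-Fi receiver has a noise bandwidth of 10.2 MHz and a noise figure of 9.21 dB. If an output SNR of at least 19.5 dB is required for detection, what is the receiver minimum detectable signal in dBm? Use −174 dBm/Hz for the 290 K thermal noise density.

Sensitivity = −174 + 10 log₁₀(B) + NF + SNR_min
= −174 + 70.09 + 9.21 + 19.5
= −75.20 dBm → −75.2 dBm

−75.2 dBm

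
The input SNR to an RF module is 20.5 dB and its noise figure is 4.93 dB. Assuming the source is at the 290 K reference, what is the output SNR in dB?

15.57 dB

By definition F = SNR_in/SNR_out, so in dB: SNR_out = SNR_in − NF
SNR_out = 20.5 − 4.93 = 15.57 dB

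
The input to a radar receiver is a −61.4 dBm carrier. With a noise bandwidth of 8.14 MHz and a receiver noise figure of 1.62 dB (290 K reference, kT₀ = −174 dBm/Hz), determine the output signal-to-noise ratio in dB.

41.9 dB

Noise floor: N = −174 + 10 log₁₀(B) + NF
10 log₁₀(8.14×10⁶) = 69.11 dB
N = −174 + 69.11 + 1.62 = −103.27 dBm
SNR = P_sig − N = −61.4 − (−103.27) = 41.87 dB → 41.9 dB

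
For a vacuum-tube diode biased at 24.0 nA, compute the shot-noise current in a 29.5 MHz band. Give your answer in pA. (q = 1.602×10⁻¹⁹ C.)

I_n = √(2qI·B)
2qI·B = 2 × 1.602×10⁻¹⁹ × 2.40×10⁻⁸ × 2.95×10⁷ = 2.27×10⁻¹⁹ A²
I_n = √(2.27×10⁻¹⁹) = 4.76×10⁻¹⁰ A = 476 pA

476 pA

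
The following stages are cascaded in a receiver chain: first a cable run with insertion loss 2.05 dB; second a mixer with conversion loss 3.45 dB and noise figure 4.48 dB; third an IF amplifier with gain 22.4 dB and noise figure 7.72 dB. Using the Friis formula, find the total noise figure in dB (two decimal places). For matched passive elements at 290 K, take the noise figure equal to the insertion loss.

Convert to linear (a loss of L dB is a gain of −L dB): F_i = 10^(NF_i/10), G_i = 10^(G_i,dB/10)
  Stage 1: F_1 = 10^(2.05/10) = 1.603, G_1 = 10^(−2.05/10) = 0.6237
  Stage 2: F_2 = 10^(4.48/10) = 2.805, G_2 = 10^(−3.45/10) = 0.4519
  Stage 3: F_3 = 10^(7.72/10) = 5.916, G_3 = 10^(22.4/10) = 173.8
Friis cascade:
  F = 1.603 + (2.805 − 1)/0.6237 + (5.916 − 1)/0.2818 = 21.94
NF = 10 log₁₀(21.94) = 13.41 dB

13.41 dB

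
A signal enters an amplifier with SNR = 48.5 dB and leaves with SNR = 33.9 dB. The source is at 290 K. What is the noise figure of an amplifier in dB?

NF (dB) = SNR_in(dB) − SNR_out(dB) when the source is at T₀
NF = 48.5 − 33.9 = 14.6 dB

14.6 dB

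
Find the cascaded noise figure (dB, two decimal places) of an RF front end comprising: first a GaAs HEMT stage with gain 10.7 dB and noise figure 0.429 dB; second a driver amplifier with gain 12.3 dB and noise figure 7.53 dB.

Convert to linear (a loss of L dB is a gain of −L dB): F_i = 10^(NF_i/10), G_i = 10^(G_i,dB/10)
  Stage 1: F_1 = 10^(0.429/10) = 1.104, G_1 = 10^(10.7/10) = 11.75
  Stage 2: F_2 = 10^(7.53/10) = 5.662, G_2 = 10^(12.3/10) = 16.98
Friis cascade:
  F = 1.104 + (5.662 − 1)/11.75 = 1.501
NF = 10 log₁₀(1.501) = 1.76 dB

1.76 dB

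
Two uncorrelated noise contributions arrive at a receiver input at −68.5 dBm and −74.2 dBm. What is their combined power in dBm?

Convert to linear, add, convert back:
P₁ = 1.41×10⁻¹⁰ W, P₂ = 3.80×10⁻¹¹ W
P_tot = 1.79×10⁻¹⁰ W → 10 log₁₀(P_tot / 10⁻³) = −67.5 dBm

−67.5 dBm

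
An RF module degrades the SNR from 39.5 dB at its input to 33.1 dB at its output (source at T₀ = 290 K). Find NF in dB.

NF (dB) = SNR_in(dB) − SNR_out(dB) when the source is at T₀
NF = 39.5 − 33.1 = 6.4 dB

6.4 dB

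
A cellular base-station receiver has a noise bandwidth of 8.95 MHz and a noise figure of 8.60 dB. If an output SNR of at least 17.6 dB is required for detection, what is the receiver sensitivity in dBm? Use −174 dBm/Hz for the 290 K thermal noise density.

Sensitivity = −174 + 10 log₁₀(B) + NF + SNR_min
= −174 + 69.52 + 8.60 + 17.6
= −78.28 dBm → −78.3 dBm

−78.3 dBm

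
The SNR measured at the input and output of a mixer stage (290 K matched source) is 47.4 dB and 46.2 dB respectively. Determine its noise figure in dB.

1.2 dB

NF (dB) = SNR_in(dB) − SNR_out(dB) when the source is at T₀
NF = 47.4 − 46.2 = 1.2 dB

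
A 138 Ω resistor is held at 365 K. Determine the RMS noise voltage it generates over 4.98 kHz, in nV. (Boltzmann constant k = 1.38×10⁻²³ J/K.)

V_n = √(4kTRB)
4kTRB = 4 × 1.38×10⁻²³ × 365 × 1.38×10² × 4.98×10³ = 1.38×10⁻¹⁴ V²
V_n = √(1.38×10⁻¹⁴) = 1.18×10⁻⁷ V = 118 nV

118 nV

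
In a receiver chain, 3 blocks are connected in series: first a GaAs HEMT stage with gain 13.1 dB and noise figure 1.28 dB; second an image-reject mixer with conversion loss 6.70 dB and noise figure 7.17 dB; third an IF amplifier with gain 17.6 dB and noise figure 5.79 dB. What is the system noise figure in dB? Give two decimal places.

Convert to linear (a loss of L dB is a gain of −L dB): F_i = 10^(NF_i/10), G_i = 10^(G_i,dB/10)
  Stage 1: F_1 = 10^(1.28/10) = 1.343, G_1 = 10^(13.1/10) = 20.42
  Stage 2: F_2 = 10^(7.17/10) = 5.212, G_2 = 10^(−6.70/10) = 0.2138
  Stage 3: F_3 = 10^(5.79/10) = 3.793, G_3 = 10^(17.6/10) = 57.54
Friis cascade:
  F = 1.343 + (5.212 − 1)/20.42 + (3.793 − 1)/4.365 = 2.189
NF = 10 log₁₀(2.189) = 3.40 dB

3.40 dB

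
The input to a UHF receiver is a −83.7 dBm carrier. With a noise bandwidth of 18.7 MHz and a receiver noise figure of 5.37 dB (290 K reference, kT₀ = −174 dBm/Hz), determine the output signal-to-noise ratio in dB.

Noise floor: N = −174 + 10 log₁₀(B) + NF
10 log₁₀(1.87×10⁷) = 72.72 dB
N = −174 + 72.72 + 5.37 = −95.91 dBm
SNR = P_sig − N = −83.7 − (−95.91) = 12.21 dB → 12.2 dB

12.2 dB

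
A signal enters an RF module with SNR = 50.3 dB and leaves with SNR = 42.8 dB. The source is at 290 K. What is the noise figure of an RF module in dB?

NF (dB) = SNR_in(dB) − SNR_out(dB) when the source is at T₀
NF = 50.3 − 42.8 = 7.5 dB

7.5 dB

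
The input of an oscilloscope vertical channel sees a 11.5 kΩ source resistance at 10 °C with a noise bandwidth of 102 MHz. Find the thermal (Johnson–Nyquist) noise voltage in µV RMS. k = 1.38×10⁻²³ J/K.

135 µV

T = 10 °C + 273.15 = 283.15 K
V_n = √(4kTRB)
4kTRB = 4 × 1.38×10⁻²³ × 283.15 × 1.15×10⁴ × 1.02×10⁸ = 1.83×10⁻⁸ V²
V_n = √(1.83×10⁻⁸) = 1.35×10⁻⁴ V = 135 µV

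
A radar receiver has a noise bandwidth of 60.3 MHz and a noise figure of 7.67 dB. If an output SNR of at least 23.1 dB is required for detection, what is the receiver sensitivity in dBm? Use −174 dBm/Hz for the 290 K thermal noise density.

−65.4 dBm

Sensitivity = −174 + 10 log₁₀(B) + NF + SNR_min
= −174 + 77.8 + 7.67 + 23.1
= −65.43 dBm → −65.4 dBm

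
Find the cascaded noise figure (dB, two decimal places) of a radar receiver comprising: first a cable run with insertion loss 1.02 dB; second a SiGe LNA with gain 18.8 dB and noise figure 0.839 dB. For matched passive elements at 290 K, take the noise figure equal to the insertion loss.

Convert to linear (a loss of L dB is a gain of −L dB): F_i = 10^(NF_i/10), G_i = 10^(G_i,dB/10)
  Stage 1: F_1 = 10^(1.02/10) = 1.265, G_1 = 10^(−1.02/10) = 0.7907
  Stage 2: F_2 = 10^(0.839/10) = 1.213, G_2 = 10^(18.8/10) = 75.86
Friis cascade:
  F = 1.265 + (1.213 − 1)/0.7907 = 1.534
NF = 10 log₁₀(1.534) = 1.86 dB

1.86 dB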